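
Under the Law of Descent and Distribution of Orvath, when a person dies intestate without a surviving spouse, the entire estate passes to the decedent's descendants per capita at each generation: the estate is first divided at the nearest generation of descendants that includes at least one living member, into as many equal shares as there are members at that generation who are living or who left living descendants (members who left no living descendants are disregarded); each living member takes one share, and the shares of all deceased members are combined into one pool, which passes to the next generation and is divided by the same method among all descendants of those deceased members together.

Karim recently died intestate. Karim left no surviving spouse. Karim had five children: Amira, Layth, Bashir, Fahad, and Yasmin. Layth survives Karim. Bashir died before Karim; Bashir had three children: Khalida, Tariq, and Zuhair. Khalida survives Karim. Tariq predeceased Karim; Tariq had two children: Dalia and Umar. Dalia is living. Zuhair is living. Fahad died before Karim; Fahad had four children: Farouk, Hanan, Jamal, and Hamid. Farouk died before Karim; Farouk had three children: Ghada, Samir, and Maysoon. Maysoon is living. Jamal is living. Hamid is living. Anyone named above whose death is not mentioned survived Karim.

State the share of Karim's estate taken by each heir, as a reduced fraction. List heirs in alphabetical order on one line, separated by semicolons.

Amira 1/5; Dalia 4/175; Ghada 4/175; Hamid 2/35; Hanan 2/35; Jamal 2/35; Khalida 2/35; Layth 1/5; Maysoon 4/175; Samir 4/175; Umar 4/175; Yasmin 1/5; Zuhair 2/35

There is no surviving spouse, so the entire estate passes to Karim's descendants per capita at each generation.
At generation 1 (Amira, Layth, Bashir, Fahad, Yasmin) there are 5 shares of (1)/5 = 1/5 each.
Living: Amira, Layth, and Yasmin — each takes 1/5.
Deceased: Bashir and Fahad. Their combined 2/5 is pooled and carried to generation 2.
At generation 2 (Khalida, Tariq, Zuhair, Farouk, Hanan, Jamal, Hamid) there are 7 shares of (2/5)/7 = 2/35 each.
Living: Khalida, Zuhair, Hanan, Jamal, and Hamid — each takes 2/35.
Deceased: Tariq and Farouk. Their combined 4/35 is pooled and carried to generation 3.
At generation 3 (Dalia, Umar, Ghada, Samir, Maysoon) there are 5 shares of (4/35)/5 = 4/175 each.
Living: Dalia, Umar, Ghada, Samir, and Maysoon — each takes 4/175.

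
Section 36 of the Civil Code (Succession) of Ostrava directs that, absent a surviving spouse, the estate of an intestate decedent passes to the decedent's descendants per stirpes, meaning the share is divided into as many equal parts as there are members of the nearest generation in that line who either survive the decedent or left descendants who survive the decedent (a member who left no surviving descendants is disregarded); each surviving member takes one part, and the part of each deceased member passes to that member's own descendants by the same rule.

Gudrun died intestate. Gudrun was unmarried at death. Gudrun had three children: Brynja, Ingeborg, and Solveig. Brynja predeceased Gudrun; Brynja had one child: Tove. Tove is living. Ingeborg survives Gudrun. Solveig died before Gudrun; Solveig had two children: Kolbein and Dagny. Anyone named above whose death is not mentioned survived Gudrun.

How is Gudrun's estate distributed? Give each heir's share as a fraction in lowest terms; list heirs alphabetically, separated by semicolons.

Dagny 1/6; Ingeborg 1/3; Kolbein 1/6; Tove 1/3

There is no surviving spouse, so the entire estate passes to Gudrun's descendants per stirpes.
The estate is divided into 3 equal shares of 1/3 among Brynja, Ingeborg, Solveig.
Brynja predeceased; the 1/3 allotted to Brynja's branch passes to Brynja's issue by representation.
Tove is the sole taker at this level and receives the full 1/3.
Ingeborg is living and takes 1/3.
Solveig predeceased; the 1/3 allotted to Solveig's branch passes to Solveig's issue by representation.
The 1/3 is divided into 2 equal shares of 1/6 among Kolbein, Dagny.
Kolbein is living and takes 1/6.
Dagny is living and takes 1/6.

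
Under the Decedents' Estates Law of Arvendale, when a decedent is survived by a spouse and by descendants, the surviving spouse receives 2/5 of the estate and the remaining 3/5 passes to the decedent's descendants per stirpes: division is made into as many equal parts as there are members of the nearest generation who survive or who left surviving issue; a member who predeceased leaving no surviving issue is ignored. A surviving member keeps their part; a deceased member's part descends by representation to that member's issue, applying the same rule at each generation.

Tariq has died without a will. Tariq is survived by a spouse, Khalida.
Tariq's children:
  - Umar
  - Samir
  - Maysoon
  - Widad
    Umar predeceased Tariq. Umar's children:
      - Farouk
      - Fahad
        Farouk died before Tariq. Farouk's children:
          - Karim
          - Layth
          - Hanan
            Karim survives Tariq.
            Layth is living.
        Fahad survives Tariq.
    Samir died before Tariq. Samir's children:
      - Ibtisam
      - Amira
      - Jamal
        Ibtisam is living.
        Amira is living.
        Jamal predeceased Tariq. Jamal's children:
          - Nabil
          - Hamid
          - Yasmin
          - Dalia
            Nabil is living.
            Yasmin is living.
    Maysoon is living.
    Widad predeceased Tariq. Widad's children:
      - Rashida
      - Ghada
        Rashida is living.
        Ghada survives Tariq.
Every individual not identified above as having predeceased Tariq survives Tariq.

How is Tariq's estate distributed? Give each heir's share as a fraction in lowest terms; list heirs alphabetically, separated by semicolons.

Amira 1/20; Dalia 1/80; Fahad 3/40; Ghada 3/40; Hamid 1/80; Hanan 1/40; Ibtisam 1/20; Karim 1/40; Khalida 2/5; Layth 1/40; Maysoon 3/20; Nabil 1/80; Rashida 3/40; Yasmin 1/80

Khalida, as surviving spouse, takes 2/5.
The remaining 3/5 passes to Tariq's descendants per stirpes.
The 3/5 is divided into 4 equal shares of 3/20 among Umar, Samir, Maysoon, Widad.
Umar predeceased; the 3/20 allotted to Umar's branch passes to Umar's issue by representation.
The 3/20 is divided into 2 equal shares of 3/40 among Farouk, Fahad.
Farouk predeceased; the 3/40 allotted to Farouk's branch passes to Farouk's issue by representation.
The 3/40 is divided into 3 equal shares of 1/40 among Karim, Layth, Hanan.
Karim is living and takes 1/40.
Layth is living and takes 1/40.
Hanan is living and takes 1/40.
Fahad is living and takes 3/40.
Samir predeceased; the 3/20 allotted to Samir's branch passes to Samir's issue by representation.
The 3/20 is divided into 3 equal shares of 1/20 among Ibtisam, Amira, Jamal.
Ibtisam is living and takes 1/20.
Amira is living and takes 1/20.
Jamal predeceased; the 1/20 allotted to Jamal's branch passes to Jamal's issue by representation.
The 1/20 is divided into 4 equal shares of 1/80 among Nabil, Hamid, Yasmin, Dalia.
Nabil is living and takes 1/80.
Hamid is living and takes 1/80.
Yasmin is living and takes 1/80.
Dalia is living and takes 1/80.
Maysoon is living and takes 3/20.
Widad predeceased; the 3/20 allotted to Widad's branch passes to Widad's issue by representation.
The 3/20 is divided into 2 equal shares of 3/40 among Rashida, Ghada.
Rashida is living and takes 3/40.
Ghada is living and takes 3/40.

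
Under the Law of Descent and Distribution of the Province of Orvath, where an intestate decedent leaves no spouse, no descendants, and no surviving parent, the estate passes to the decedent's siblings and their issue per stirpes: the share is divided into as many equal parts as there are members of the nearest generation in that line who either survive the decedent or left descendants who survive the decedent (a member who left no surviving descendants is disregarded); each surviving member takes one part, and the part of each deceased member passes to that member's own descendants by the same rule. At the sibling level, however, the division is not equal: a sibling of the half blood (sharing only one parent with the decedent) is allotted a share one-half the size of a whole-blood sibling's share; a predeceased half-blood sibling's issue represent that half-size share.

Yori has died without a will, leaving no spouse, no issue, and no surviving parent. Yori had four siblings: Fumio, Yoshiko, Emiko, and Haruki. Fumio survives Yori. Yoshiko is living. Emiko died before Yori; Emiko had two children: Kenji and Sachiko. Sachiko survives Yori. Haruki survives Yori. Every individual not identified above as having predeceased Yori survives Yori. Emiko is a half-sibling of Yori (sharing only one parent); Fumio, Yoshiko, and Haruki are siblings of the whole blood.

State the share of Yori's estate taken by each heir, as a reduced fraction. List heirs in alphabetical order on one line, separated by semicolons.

No spouse, descendants, or parent survives, so the estate passes to Yori's siblings per stirpes.
Half-blood siblings count for one-half the weight of whole-blood siblings at the initial division.
Dividing 1 in proportion to weights (total weight 7/2): Fumio (weight 1) → 2/7; Yoshiko (weight 1) → 2/7; Emiko (weight 1/2) → 1/7; Haruki (weight 1) → 2/7.
Fumio is living and takes 2/7.
Yoshiko is living and takes 2/7.
Emiko predeceased; the 1/7 allotted to Emiko's branch passes to Emiko's issue by representation.
The 1/7 is divided into 2 equal shares of 1/14 among Kenji, Sachiko.
Kenji is living and takes 1/14.
Sachiko is living and takes 1/14.
Haruki is living and takes 2/7.

Fumio 2/7; Haruki 2/7; Kenji 1/14; Sachiko 1/14; Yoshiko 2/7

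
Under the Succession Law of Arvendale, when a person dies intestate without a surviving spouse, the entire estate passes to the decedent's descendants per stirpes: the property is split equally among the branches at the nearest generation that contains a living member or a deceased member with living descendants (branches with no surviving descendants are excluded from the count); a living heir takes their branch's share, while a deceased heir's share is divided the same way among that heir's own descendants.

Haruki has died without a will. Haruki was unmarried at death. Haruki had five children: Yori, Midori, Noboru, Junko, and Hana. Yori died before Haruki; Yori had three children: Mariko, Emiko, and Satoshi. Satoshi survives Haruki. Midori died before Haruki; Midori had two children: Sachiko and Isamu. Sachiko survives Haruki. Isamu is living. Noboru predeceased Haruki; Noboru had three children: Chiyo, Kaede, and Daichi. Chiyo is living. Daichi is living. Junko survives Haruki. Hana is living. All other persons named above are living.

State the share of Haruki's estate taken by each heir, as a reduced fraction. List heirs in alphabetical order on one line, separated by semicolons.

Chiyo 1/15; Daichi 1/15; Emiko 1/15; Hana 1/5; Isamu 1/10; Junko 1/5; Kaede 1/15; Mariko 1/15; Sachiko 1/10; Satoshi 1/15

There is no surviving spouse, so the entire estate passes to Haruki's descendants per stirpes.
The estate is divided into 5 equal shares of 1/5 among Yori, Midori, Noboru, Junko, Hana.
Yori predeceased; the 1/5 allotted to Yori's branch passes to Yori's issue by representation.
The 1/5 is divided into 3 equal shares of 1/15 among Mariko, Emiko, Satoshi.
Mariko is living and takes 1/15.
Emiko is living and takes 1/15.
Satoshi is living and takes 1/15.
Midori predeceased; the 1/5 allotted to Midori's branch passes to Midori's issue by representation.
The 1/5 is divided into 2 equal shares of 1/10 among Sachiko, Isamu.
Sachiko is living and takes 1/10.
Isamu is living and takes 1/10.
Noboru predeceased; the 1/5 allotted to Noboru's branch passes to Noboru's issue by representation.
The 1/5 is divided into 3 equal shares of 1/15 among Chiyo, Kaede, Daichi.
Chiyo is living and takes 1/15.
Kaede is living and takes 1/15.
Daichi is living and takes 1/15.
Junko is living and takes 1/5.
Hana is living and takes 1/5.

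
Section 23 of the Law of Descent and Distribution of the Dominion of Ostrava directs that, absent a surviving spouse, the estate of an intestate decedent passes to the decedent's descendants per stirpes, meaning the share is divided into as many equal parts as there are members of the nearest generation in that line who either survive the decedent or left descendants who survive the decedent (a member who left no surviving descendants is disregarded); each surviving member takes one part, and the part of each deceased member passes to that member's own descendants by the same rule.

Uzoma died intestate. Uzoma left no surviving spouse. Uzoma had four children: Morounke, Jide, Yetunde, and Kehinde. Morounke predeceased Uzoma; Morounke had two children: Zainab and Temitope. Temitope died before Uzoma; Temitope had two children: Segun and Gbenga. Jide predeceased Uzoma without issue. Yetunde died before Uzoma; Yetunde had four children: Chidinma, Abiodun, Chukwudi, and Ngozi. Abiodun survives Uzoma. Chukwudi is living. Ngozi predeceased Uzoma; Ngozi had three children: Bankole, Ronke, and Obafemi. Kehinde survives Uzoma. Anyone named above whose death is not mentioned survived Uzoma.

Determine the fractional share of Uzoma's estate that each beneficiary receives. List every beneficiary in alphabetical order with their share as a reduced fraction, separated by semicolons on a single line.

There is no surviving spouse, so the entire estate passes to Uzoma's descendants per stirpes.
Jide left no surviving issue, so that branch lapses and is disregarded.
The estate is divided into 3 equal shares of 1/3 among Morounke, Yetunde, Kehinde.
Morounke predeceased; the 1/3 allotted to Morounke's branch passes to Morounke's issue by representation.
The 1/3 is divided into 2 equal shares of 1/6 among Zainab, Temitope.
Zainab is living and takes 1/6.
Temitope predeceased; the 1/6 allotted to Temitope's branch passes to Temitope's issue by representation.
The 1/6 is divided into 2 equal shares of 1/12 among Segun, Gbenga.
Segun is living and takes 1/12.
Gbenga is living and takes 1/12.
Yetunde predeceased; the 1/3 allotted to Yetunde's branch passes to Yetunde's issue by representation.
The 1/3 is divided into 4 equal shares of 1/12 among Chidinma, Abiodun, Chukwudi, Ngozi.
Chidinma is living and takes 1/12.
Abiodun is living and takes 1/12.
Chukwudi is living and takes 1/12.
Ngozi predeceased; the 1/12 allotted to Ngozi's branch passes to Ngozi's issue by representation.
The 1/12 is divided into 3 equal shares of 1/36 among Bankole, Ronke, Obafemi.
Bankole is living and takes 1/36.
Ronke is living and takes 1/36.
Obafemi is living and takes 1/36.
Kehinde is living and takes 1/3.

Abiodun 1/12; Bankole 1/36; Chidinma 1/12; Chukwudi 1/12; Gbenga 1/12; Kehinde 1/3; Obafemi 1/36; Ronke 1/36; Segun 1/12; Zainab 1/6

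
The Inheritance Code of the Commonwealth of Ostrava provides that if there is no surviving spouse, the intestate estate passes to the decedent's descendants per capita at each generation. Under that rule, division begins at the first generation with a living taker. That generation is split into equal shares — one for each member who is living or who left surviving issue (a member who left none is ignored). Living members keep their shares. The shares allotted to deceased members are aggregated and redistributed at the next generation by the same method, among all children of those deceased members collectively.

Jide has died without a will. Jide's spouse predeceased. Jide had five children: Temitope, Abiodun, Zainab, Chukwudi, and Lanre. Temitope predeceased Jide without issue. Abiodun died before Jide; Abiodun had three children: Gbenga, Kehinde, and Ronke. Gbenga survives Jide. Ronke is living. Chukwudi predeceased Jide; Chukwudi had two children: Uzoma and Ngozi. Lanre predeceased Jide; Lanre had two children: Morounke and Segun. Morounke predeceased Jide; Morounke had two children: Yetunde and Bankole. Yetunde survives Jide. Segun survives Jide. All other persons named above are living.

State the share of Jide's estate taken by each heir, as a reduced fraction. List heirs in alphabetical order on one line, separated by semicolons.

There is no surviving spouse, so the entire estate passes to Jide's descendants per capita at each generation.
At generation 1 (Abiodun, Zainab, Chukwudi, Lanre) there are 4 shares of (1)/4 = 1/4 each.
Living: Zainab — each takes 1/4.
Deceased: Abiodun, Chukwudi, and Lanre. Their combined 3/4 is pooled and carried to generation 2.
At generation 2 (Gbenga, Kehinde, Ronke, Uzoma, Ngozi, Morounke, Segun) there are 7 shares of (3/4)/7 = 3/28 each.
Living: Gbenga, Kehinde, Ronke, Uzoma, Ngozi, and Segun — each takes 3/28.
Deceased: Morounke. That 3/28 share is carried to generation 3.
At generation 3 (Yetunde, Bankole) there are 2 shares of (3/28)/2 = 3/56 each.
Living: Yetunde and Bankole — each takes 3/56.

Bankole 3/56; Gbenga 3/28; Kehinde 3/28; Ngozi 3/28; Ronke 3/28; Segun 3/28; Uzoma 3/28; Yetunde 3/56; Zainab 1/4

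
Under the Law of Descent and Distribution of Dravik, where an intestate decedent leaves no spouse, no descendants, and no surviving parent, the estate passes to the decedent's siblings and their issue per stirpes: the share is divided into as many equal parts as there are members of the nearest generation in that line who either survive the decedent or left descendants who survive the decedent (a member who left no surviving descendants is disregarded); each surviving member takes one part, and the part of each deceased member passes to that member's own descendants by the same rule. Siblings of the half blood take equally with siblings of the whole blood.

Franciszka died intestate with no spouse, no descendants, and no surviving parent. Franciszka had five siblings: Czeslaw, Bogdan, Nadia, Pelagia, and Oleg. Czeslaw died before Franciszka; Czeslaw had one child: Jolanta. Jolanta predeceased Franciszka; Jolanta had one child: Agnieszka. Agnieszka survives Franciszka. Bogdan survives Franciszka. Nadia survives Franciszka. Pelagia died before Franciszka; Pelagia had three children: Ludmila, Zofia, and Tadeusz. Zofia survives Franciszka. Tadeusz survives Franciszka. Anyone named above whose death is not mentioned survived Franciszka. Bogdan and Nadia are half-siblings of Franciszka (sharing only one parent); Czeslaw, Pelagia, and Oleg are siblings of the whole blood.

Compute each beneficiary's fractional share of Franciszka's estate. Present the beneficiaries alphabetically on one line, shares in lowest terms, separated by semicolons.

Agnieszka 1/5; Bogdan 1/5; Ludmila 1/15; Nadia 1/5; Oleg 1/5; Tadeusz 1/15; Zofia 1/15

No spouse, descendants, or parent survives, so the estate passes to Franciszka's siblings per stirpes.
Half-blood and whole-blood siblings take equally under the stated rule.
The estate is divided into 5 equal shares of 1/5 among Czeslaw, Bogdan, Nadia, Pelagia, Oleg.
Czeslaw predeceased; the 1/5 allotted to Czeslaw's branch passes to Czeslaw's issue by representation.
Jolanta's line is the sole branch at this level, so the full 1/5 passes to Jolanta's issue by representation.
Agnieszka is the sole taker at this level and receives the full 1/5.
Bogdan is living and takes 1/5.
Nadia is living and takes 1/5.
Pelagia predeceased; the 1/5 allotted to Pelagia's branch passes to Pelagia's issue by representation.
The 1/5 is divided into 3 equal shares of 1/15 among Ludmila, Zofia, Tadeusz.
Ludmila is living and takes 1/15.
Zofia is living and takes 1/15.
Tadeusz is living and takes 1/15.
Oleg is living and takes 1/5.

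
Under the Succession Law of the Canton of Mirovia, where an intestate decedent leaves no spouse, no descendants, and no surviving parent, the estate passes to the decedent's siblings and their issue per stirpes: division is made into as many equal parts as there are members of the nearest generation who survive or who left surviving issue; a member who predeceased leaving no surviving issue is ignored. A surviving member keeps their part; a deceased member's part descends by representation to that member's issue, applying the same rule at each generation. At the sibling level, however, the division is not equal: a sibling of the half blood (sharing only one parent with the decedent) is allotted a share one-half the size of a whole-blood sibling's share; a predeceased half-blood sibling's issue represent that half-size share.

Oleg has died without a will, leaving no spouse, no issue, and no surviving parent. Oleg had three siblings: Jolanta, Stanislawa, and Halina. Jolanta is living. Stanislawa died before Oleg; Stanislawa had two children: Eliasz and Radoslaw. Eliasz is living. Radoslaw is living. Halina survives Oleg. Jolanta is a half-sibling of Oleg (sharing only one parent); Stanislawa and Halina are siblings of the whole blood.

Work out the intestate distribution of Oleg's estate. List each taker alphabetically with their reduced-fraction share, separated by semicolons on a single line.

Eliasz 1/5; Halina 2/5; Jolanta 1/5; Radoslaw 1/5

No spouse, descendants, or parent survives, so the estate passes to Oleg's siblings per stirpes.
Half-blood siblings count for one-half the weight of whole-blood siblings at the initial division.
Dividing 1 in proportion to weights (total weight 5/2): Jolanta (weight 1/2) → 1/5; Stanislawa (weight 1) → 2/5; Halina (weight 1) → 2/5.
Jolanta is living and takes 1/5.
Stanislawa predeceased; the 2/5 allotted to Stanislawa's branch passes to Stanislawa's issue by representation.
The 2/5 is divided into 2 equal shares of 1/5 among Eliasz, Radoslaw.
Eliasz is living and takes 1/5.
Radoslaw is living and takes 1/5.
Halina is living and takes 2/5.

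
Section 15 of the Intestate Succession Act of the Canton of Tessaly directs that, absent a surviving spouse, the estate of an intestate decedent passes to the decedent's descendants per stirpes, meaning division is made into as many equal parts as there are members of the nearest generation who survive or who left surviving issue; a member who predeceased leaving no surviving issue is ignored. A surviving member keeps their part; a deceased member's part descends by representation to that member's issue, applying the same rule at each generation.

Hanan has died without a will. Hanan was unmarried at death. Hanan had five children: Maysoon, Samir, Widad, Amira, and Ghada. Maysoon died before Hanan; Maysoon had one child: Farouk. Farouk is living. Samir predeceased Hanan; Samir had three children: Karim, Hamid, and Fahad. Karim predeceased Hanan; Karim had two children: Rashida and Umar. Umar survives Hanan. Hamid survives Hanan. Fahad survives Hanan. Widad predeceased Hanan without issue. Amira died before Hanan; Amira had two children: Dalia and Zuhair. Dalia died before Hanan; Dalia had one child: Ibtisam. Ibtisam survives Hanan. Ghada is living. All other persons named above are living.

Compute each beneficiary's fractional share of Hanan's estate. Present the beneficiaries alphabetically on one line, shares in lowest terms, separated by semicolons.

Fahad 1/12; Farouk 1/4; Ghada 1/4; Hamid 1/12; Ibtisam 1/8; Rashida 1/24; Umar 1/24; Zuhair 1/8

There is no surviving spouse, so the entire estate passes to Hanan's descendants per stirpes.
Widad left no surviving issue, so that branch lapses and is disregarded.
The estate is divided into 4 equal shares of 1/4 among Maysoon, Samir, Amira, Ghada.
Maysoon predeceased; the 1/4 allotted to Maysoon's branch passes to Maysoon's issue by representation.
Farouk is the sole taker at this level and receives the full 1/4.
Samir predeceased; the 1/4 allotted to Samir's branch passes to Samir's issue by representation.
The 1/4 is divided into 3 equal shares of 1/12 among Karim, Hamid, Fahad.
Karim predeceased; the 1/12 allotted to Karim's branch passes to Karim's issue by representation.
The 1/12 is divided into 2 equal shares of 1/24 among Rashida, Umar.
Rashida is living and takes 1/24.
Umar is living and takes 1/24.
Hamid is living and takes 1/12.
Fahad is living and takes 1/12.
Amira predeceased; the 1/4 allotted to Amira's branch passes to Amira's issue by representation.
The 1/4 is divided into 2 equal shares of 1/8 among Dalia, Zuhair.
Dalia predeceased; the 1/8 allotted to Dalia's branch passes to Dalia's issue by representation.
Ibtisam is the sole taker at this level and receives the full 1/8.
Zuhair is living and takes 1/8.
Ghada is living and takes 1/4.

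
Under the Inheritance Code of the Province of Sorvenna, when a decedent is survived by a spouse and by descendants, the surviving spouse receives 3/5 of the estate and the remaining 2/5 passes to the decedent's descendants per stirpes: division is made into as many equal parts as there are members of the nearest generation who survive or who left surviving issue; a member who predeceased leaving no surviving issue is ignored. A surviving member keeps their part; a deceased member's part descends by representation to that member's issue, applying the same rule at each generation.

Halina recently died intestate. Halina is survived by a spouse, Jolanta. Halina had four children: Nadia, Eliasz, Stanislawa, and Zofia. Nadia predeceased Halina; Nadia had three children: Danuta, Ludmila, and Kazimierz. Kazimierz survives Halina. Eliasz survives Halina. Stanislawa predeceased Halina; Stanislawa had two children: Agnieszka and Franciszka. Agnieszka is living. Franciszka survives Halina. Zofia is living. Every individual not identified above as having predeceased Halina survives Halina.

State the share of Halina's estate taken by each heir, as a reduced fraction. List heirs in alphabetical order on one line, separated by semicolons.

Jolanta, as surviving spouse, takes 3/5.
The remaining 2/5 passes to Halina's descendants per stirpes.
The 2/5 is divided into 4 equal shares of 1/10 among Nadia, Eliasz, Stanislawa, Zofia.
Nadia predeceased; the 1/10 allotted to Nadia's branch passes to Nadia's issue by representation.
The 1/10 is divided into 3 equal shares of 1/30 among Danuta, Ludmila, Kazimierz.
Danuta is living and takes 1/30.
Ludmila is living and takes 1/30.
Kazimierz is living and takes 1/30.
Eliasz is living and takes 1/10.
Stanislawa predeceased; the 1/10 allotted to Stanislawa's branch passes to Stanislawa's issue by representation.
The 1/10 is divided into 2 equal shares of 1/20 among Agnieszka, Franciszka.
Agnieszka is living and takes 1/20.
Franciszka is living and takes 1/20.
Zofia is living and takes 1/10.

Agnieszka 1/20; Danuta 1/30; Eliasz 1/10; Franciszka 1/20; Jolanta 3/5; Kazimierz 1/30; Ludmila 1/30; Zofia 1/10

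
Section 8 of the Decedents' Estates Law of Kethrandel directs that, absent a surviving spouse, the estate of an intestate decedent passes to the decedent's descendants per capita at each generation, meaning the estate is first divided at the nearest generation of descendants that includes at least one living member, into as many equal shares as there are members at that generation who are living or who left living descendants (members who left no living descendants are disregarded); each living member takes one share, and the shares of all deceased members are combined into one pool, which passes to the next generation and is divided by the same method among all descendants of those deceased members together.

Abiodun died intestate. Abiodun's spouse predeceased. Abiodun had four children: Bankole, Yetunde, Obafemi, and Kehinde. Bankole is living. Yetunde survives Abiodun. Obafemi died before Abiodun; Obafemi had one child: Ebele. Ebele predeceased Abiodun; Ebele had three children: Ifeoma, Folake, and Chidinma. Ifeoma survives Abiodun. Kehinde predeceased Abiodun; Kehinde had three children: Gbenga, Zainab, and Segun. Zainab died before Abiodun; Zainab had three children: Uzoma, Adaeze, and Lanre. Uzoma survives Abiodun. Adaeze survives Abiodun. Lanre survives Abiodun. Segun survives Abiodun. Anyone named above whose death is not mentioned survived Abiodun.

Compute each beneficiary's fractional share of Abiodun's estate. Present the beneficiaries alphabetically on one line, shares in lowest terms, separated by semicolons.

Adaeze 1/24; Bankole 1/4; Chidinma 1/24; Folake 1/24; Gbenga 1/8; Ifeoma 1/24; Lanre 1/24; Segun 1/8; Uzoma 1/24; Yetunde 1/4

There is no surviving spouse, so the entire estate passes to Abiodun's descendants per capita at each generation.
At generation 1 (Bankole, Yetunde, Obafemi, Kehinde) there are 4 shares of (1)/4 = 1/4 each.
Living: Bankole and Yetunde — each takes 1/4.
Deceased: Obafemi and Kehinde. Their combined 1/2 is pooled and carried to generation 2.
At generation 2 (Ebele, Gbenga, Zainab, Segun) there are 4 shares of (1/2)/4 = 1/8 each.
Living: Gbenga and Segun — each takes 1/8.
Deceased: Ebele and Zainab. Their combined 1/4 is pooled and carried to generation 3.
At generation 3 (Ifeoma, Folake, Chidinma, Uzoma, Adaeze, Lanre) there are 6 shares of (1/4)/6 = 1/24 each.
Living: Ifeoma, Folake, Chidinma, Uzoma, Adaeze, and Lanre — each takes 1/24.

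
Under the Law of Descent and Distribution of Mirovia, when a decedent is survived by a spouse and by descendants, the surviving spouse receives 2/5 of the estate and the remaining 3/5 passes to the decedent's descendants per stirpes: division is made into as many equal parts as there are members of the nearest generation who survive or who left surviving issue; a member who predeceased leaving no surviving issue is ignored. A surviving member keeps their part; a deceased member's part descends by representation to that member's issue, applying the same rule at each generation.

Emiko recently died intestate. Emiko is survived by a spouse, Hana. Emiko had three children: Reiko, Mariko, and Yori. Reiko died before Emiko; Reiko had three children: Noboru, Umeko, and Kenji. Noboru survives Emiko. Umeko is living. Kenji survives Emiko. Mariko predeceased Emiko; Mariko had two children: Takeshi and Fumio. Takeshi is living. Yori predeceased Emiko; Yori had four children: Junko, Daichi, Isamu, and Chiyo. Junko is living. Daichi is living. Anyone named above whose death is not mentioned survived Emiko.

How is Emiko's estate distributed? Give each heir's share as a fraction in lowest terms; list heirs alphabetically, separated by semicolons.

Chiyo 1/20; Daichi 1/20; Fumio 1/10; Hana 2/5; Isamu 1/20; Junko 1/20; Kenji 1/15; Noboru 1/15; Takeshi 1/10; Umeko 1/15

Hana, as surviving spouse, takes 2/5.
The remaining 3/5 passes to Emiko's descendants per stirpes.
The 3/5 is divided into 3 equal shares of 1/5 among Reiko, Mariko, Yori.
Reiko predeceased; the 1/5 allotted to Reiko's branch passes to Reiko's issue by representation.
The 1/5 is divided into 3 equal shares of 1/15 among Noboru, Umeko, Kenji.
Noboru is living and takes 1/15.
Umeko is living and takes 1/15.
Kenji is living and takes 1/15.
Mariko predeceased; the 1/5 allotted to Mariko's branch passes to Mariko's issue by representation.
The 1/5 is divided into 2 equal shares of 1/10 among Takeshi, Fumio.
Takeshi is living and takes 1/10.
Fumio is living and takes 1/10.
Yori predeceased; the 1/5 allotted to Yori's branch passes to Yori's issue by representation.
The 1/5 is divided into 4 equal shares of 1/20 among Junko, Daichi, Isamu, Chiyo.
Junko is living and takes 1/20.
Daichi is living and takes 1/20.
Isamu is living and takes 1/20.
Chiyo is living and takes 1/20.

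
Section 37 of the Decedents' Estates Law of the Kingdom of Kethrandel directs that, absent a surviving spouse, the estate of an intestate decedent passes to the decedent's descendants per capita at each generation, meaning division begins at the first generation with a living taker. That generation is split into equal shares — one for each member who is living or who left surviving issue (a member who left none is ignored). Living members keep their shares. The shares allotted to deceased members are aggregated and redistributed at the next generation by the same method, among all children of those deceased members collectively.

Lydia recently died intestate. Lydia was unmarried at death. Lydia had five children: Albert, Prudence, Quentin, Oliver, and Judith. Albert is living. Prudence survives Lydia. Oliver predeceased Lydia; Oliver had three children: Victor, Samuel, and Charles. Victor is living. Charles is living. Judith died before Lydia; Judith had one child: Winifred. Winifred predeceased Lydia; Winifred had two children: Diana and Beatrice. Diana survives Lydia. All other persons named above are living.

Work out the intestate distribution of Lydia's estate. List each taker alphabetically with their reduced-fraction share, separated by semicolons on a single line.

There is no surviving spouse, so the entire estate passes to Lydia's descendants per capita at each generation.
At generation 1 (Albert, Prudence, Quentin, Oliver, Judith) there are 5 shares of (1)/5 = 1/5 each.
Living: Albert, Prudence, and Quentin — each takes 1/5.
Deceased: Oliver and Judith. Their combined 2/5 is pooled and carried to generation 2.
At generation 2 (Victor, Samuel, Charles, Winifred) there are 4 shares of (2/5)/4 = 1/10 each.
Living: Victor, Samuel, and Charles — each takes 1/10.
Deceased: Winifred. That 1/10 share is carried to generation 3.
At generation 3 (Diana, Beatrice) there are 2 shares of (1/10)/2 = 1/20 each.
Living: Diana and Beatrice — each takes 1/20.

Albert 1/5; Beatrice 1/20; Charles 1/10; Diana 1/20; Prudence 1/5; Quentin 1/5; Samuel 1/10; Victor 1/10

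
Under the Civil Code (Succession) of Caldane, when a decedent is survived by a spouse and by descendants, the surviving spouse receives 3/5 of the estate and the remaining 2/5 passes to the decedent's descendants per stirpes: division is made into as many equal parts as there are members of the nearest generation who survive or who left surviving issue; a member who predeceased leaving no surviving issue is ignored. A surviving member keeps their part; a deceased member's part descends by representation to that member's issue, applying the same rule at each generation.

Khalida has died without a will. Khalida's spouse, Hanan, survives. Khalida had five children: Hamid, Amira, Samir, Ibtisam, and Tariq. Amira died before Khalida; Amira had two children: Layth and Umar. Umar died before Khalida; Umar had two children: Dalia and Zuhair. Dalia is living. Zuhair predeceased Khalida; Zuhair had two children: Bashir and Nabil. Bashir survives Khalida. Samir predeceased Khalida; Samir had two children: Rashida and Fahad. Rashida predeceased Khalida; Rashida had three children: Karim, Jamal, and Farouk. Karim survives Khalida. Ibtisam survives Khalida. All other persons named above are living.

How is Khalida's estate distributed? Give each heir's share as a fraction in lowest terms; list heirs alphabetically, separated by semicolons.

Bashir 1/100; Dalia 1/50; Fahad 1/25; Farouk 1/75; Hamid 2/25; Hanan 3/5; Ibtisam 2/25; Jamal 1/75; Karim 1/75; Layth 1/25; Nabil 1/100; Tariq 2/25

Hanan, as surviving spouse, takes 3/5.
The remaining 2/5 passes to Khalida's descendants per stirpes.
The 2/5 is divided into 5 equal shares of 2/25 among Hamid, Amira, Samir, Ibtisam, Tariq.
Hamid is living and takes 2/25.
Amira predeceased; the 2/25 allotted to Amira's branch passes to Amira's issue by representation.
The 2/25 is divided into 2 equal shares of 1/25 among Layth, Umar.
Layth is living and takes 1/25.
Umar predeceased; the 1/25 allotted to Umar's branch passes to Umar's issue by representation.
The 1/25 is divided into 2 equal shares of 1/50 among Dalia, Zuhair.
Dalia is living and takes 1/50.
Zuhair predeceased; the 1/50 allotted to Zuhair's branch passes to Zuhair's issue by representation.
The 1/50 is divided into 2 equal shares of 1/100 among Bashir, Nabil.
Bashir is living and takes 1/100.
Nabil is living and takes 1/100.
Samir predeceased; the 2/25 allotted to Samir's branch passes to Samir's issue by representation.
The 2/25 is divided into 2 equal shares of 1/25 among Rashida, Fahad.
Rashida predeceased; the 1/25 allotted to Rashida's branch passes to Rashida's issue by representation.
The 1/25 is divided into 3 equal shares of 1/75 among Karim, Jamal, Farouk.
Karim is living and takes 1/75.
Jamal is living and takes 1/75.
Farouk is living and takes 1/75.
Fahad is living and takes 1/25.
Ibtisam is living and takes 2/25.
Tariq is living and takes 2/25.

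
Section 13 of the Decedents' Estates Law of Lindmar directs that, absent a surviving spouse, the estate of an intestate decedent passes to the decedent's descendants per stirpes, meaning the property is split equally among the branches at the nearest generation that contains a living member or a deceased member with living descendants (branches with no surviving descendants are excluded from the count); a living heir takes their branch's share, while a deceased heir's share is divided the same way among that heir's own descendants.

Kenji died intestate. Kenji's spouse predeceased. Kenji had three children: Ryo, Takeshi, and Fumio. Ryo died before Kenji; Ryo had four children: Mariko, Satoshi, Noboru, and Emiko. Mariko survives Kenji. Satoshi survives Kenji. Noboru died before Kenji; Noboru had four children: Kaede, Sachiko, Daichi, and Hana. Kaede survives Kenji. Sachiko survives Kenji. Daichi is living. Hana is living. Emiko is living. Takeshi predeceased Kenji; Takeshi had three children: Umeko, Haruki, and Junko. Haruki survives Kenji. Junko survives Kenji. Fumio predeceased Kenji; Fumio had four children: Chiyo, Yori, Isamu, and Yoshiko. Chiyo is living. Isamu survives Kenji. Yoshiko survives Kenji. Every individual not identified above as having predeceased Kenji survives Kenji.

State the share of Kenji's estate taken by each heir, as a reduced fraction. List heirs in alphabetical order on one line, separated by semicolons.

There is no surviving spouse, so the entire estate passes to Kenji's descendants per stirpes.
The estate is divided into 3 equal shares of 1/3 among Ryo, Takeshi, Fumio.
Ryo predeceased; the 1/3 allotted to Ryo's branch passes to Ryo's issue by representation.
The 1/3 is divided into 4 equal shares of 1/12 among Mariko, Satoshi, Noboru, Emiko.
Mariko is living and takes 1/12.
Satoshi is living and takes 1/12.
Noboru predeceased; the 1/12 allotted to Noboru's branch passes to Noboru's issue by representation.
The 1/12 is divided into 4 equal shares of 1/48 among Kaede, Sachiko, Daichi, Hana.
Kaede is living and takes 1/48.
Sachiko is living and takes 1/48.
Daichi is living and takes 1/48.
Hana is living and takes 1/48.
Emiko is living and takes 1/12.
Takeshi predeceased; the 1/3 allotted to Takeshi's branch passes to Takeshi's issue by representation.
The 1/3 is divided into 3 equal shares of 1/9 among Umeko, Haruki, Junko.
Umeko is living and takes 1/9.
Haruki is living and takes 1/9.
Junko is living and takes 1/9.
Fumio predeceased; the 1/3 allotted to Fumio's branch passes to Fumio's issue by representation.
The 1/3 is divided into 4 equal shares of 1/12 among Chiyo, Yori, Isamu, Yoshiko.
Chiyo is living and takes 1/12.
Yori is living and takes 1/12.
Isamu is living and takes 1/12.
Yoshiko is living and takes 1/12.

Chiyo 1/12; Daichi 1/48; Emiko 1/12; Hana 1/48; Haruki 1/9; Isamu 1/12; Junko 1/9; Kaede 1/48; Mariko 1/12; Sachiko 1/48; Satoshi 1/12; Umeko 1/9; Yori 1/12; Yoshiko 1/12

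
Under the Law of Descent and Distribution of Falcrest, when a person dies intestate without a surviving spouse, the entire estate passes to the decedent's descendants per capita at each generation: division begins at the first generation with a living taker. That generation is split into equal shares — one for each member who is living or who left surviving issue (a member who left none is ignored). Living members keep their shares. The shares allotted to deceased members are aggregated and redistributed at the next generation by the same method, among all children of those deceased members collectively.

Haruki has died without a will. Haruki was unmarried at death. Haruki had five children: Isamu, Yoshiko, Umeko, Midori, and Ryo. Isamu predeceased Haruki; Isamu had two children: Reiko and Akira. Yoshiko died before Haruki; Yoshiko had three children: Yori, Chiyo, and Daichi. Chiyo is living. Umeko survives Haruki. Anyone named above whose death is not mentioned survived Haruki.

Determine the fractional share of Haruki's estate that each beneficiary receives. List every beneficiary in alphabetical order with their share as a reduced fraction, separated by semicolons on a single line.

There is no surviving spouse, so the entire estate passes to Haruki's descendants per capita at each generation.
At generation 1 (Isamu, Yoshiko, Umeko, Midori, Ryo) there are 5 shares of (1)/5 = 1/5 each.
Living: Umeko, Midori, and Ryo — each takes 1/5.
Deceased: Isamu and Yoshiko. Their combined 2/5 is pooled and carried to generation 2.
At generation 2 (Reiko, Akira, Yori, Chiyo, Daichi) there are 5 shares of (2/5)/5 = 2/25 each.
Living: Reiko, Akira, Yori, Chiyo, and Daichi — each takes 2/25.

Akira 2/25; Chiyo 2/25; Daichi 2/25; Midori 1/5; Reiko 2/25; Ryo 1/5; Umeko 1/5; Yori 2/25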